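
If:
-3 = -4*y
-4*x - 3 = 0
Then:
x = -3/4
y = 3/4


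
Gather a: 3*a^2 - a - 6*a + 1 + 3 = 3*a^2 - 7*a + 4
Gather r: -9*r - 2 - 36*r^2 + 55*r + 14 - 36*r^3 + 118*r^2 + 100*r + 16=-36*r^3 + 82*r^2 + 146*r + 28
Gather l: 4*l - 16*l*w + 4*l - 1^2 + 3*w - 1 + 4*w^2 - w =l*(8 - 16*w) + 4*w^2 + 2*w - 2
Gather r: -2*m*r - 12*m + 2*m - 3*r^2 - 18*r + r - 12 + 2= -10*m - 3*r^2 + r*(-2*m - 17) - 10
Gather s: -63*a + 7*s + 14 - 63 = -63*a + 7*s - 49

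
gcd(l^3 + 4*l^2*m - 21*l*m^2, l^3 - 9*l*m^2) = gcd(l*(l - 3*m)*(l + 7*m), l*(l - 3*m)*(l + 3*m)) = l^2 - 3*l*m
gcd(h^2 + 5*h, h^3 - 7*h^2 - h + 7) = 1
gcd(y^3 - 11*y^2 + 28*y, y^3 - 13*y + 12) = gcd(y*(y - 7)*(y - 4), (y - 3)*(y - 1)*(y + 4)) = 1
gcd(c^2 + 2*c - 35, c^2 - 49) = c + 7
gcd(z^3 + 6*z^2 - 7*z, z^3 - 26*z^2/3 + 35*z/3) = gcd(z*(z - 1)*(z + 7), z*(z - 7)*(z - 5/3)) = z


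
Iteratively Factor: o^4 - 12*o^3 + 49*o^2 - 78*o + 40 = (o - 5)*(o^3 - 7*o^2 + 14*o - 8) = (o - 5)*(o - 1)*(o^2 - 6*o + 8) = (o - 5)*(o - 2)*(o - 1)*(o - 4)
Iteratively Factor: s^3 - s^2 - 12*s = (s + 3)*(s^2 - 4*s) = (s - 4)*(s + 3)*(s)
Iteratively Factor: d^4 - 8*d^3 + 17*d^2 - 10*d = (d - 5)*(d^3 - 3*d^2 + 2*d) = d*(d - 5)*(d^2 - 3*d + 2) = d*(d - 5)*(d - 2)*(d - 1)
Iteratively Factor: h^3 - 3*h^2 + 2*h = (h)*(h^2 - 3*h + 2) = h*(h - 1)*(h - 2)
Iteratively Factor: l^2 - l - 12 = (l - 4)*(l + 3)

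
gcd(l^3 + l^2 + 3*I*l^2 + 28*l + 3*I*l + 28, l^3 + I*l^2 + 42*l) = l + 7*I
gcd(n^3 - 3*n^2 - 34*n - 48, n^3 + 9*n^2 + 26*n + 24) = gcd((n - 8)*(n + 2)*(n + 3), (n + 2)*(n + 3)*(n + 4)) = n^2 + 5*n + 6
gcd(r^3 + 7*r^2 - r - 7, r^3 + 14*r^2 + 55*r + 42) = r^2 + 8*r + 7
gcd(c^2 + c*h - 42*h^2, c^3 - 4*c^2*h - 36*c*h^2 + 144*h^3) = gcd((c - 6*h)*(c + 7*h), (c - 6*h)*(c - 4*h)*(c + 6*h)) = c - 6*h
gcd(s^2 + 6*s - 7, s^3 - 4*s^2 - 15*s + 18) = s - 1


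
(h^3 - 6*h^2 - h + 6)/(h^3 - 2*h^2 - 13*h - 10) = (h^2 - 7*h + 6)/(h^2 - 3*h - 10)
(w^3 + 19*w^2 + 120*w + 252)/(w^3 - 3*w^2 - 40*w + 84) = (w^2 + 13*w + 42)/(w^2 - 9*w + 14)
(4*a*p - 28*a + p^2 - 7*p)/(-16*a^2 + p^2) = (p - 7)/(-4*a + p)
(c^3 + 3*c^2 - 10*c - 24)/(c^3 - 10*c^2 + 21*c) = (c^2 + 6*c + 8)/(c*(c - 7))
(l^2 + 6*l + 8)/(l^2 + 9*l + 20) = (l + 2)/(l + 5)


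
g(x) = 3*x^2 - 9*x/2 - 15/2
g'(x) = 6*x - 9/2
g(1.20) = -8.58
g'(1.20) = 2.70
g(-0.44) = -4.94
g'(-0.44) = -7.14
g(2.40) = -1.02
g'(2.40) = 9.90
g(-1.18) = 1.99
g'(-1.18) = -11.58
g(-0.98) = -0.21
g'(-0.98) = -10.38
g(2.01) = -4.42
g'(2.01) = 7.56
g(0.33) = -8.66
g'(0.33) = -2.52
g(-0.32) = -5.75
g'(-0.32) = -6.42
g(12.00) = 370.50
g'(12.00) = 67.50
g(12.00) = 370.50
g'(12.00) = 67.50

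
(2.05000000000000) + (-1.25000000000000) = 0.800000000000000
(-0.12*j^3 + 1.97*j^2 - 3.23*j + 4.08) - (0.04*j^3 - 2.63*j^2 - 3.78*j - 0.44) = -0.16*j^3 + 4.6*j^2 + 0.55*j + 4.52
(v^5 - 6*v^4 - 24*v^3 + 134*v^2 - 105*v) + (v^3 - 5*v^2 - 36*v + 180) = v^5 - 6*v^4 - 23*v^3 + 129*v^2 - 141*v + 180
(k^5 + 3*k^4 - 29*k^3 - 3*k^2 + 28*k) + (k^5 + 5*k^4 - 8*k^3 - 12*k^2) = 2*k^5 + 8*k^4 - 37*k^3 - 15*k^2 + 28*k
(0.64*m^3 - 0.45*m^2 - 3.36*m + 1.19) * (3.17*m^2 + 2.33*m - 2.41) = 2.0288*m^5 + 0.0647*m^4 - 13.2421*m^3 - 2.972*m^2 + 10.8703*m - 2.8679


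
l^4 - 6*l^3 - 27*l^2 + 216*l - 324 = (l - 6)*(l - 3)^2*(l + 6)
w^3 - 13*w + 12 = (w - 3)*(w - 1)*(w + 4)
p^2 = p^2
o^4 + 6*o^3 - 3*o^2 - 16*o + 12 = (o - 1)^2*(o + 2)*(o + 6)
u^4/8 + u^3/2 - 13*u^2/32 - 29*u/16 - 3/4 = (u/4 + 1)*(u/2 + 1/4)*(u - 2)*(u + 3/2)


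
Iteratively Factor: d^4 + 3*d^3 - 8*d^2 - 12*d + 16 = (d - 1)*(d^3 + 4*d^2 - 4*d - 16) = (d - 1)*(d + 4)*(d^2 - 4) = (d - 2)*(d - 1)*(d + 4)*(d + 2)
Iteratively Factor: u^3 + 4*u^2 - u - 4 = (u + 4)*(u^2 - 1) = (u - 1)*(u + 4)*(u + 1)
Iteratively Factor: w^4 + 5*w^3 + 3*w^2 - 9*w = (w - 1)*(w^3 + 6*w^2 + 9*w) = (w - 1)*(w + 3)*(w^2 + 3*w) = (w - 1)*(w + 3)^2*(w)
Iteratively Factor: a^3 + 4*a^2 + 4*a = (a + 2)*(a^2 + 2*a) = a*(a + 2)*(a + 2)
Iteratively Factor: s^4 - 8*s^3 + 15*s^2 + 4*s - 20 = (s - 2)*(s^3 - 6*s^2 + 3*s + 10) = (s - 5)*(s - 2)*(s^2 - s - 2) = (s - 5)*(s - 2)*(s + 1)*(s - 2)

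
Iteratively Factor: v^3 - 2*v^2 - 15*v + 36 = (v - 3)*(v^2 + v - 12) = (v - 3)*(v + 4)*(v - 3)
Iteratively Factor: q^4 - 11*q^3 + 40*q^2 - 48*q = (q - 4)*(q^3 - 7*q^2 + 12*q) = (q - 4)^2*(q^2 - 3*q) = q*(q - 4)^2*(q - 3)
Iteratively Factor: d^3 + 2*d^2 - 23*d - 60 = (d + 3)*(d^2 - d - 20) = (d + 3)*(d + 4)*(d - 5)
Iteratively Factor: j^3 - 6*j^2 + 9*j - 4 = (j - 4)*(j^2 - 2*j + 1) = (j - 4)*(j - 1)*(j - 1)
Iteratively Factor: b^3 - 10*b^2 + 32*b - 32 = (b - 4)*(b^2 - 6*b + 8) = (b - 4)^2*(b - 2)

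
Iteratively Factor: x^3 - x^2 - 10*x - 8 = (x + 2)*(x^2 - 3*x - 4) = (x - 4)*(x + 2)*(x + 1)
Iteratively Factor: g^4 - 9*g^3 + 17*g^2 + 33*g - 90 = (g + 2)*(g^3 - 11*g^2 + 39*g - 45) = (g - 3)*(g + 2)*(g^2 - 8*g + 15) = (g - 3)^2*(g + 2)*(g - 5)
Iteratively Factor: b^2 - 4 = (b - 2)*(b + 2)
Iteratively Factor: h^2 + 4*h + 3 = (h + 1)*(h + 3)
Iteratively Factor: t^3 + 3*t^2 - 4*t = (t - 1)*(t^2 + 4*t) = (t - 1)*(t + 4)*(t)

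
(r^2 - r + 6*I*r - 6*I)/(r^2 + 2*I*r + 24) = (r - 1)/(r - 4*I)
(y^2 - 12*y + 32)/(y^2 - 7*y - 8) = (y - 4)/(y + 1)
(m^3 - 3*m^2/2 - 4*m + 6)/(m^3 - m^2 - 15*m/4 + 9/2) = 2*(m - 2)/(2*m - 3)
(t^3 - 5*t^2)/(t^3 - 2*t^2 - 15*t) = t/(t + 3)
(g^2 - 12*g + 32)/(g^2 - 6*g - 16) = (g - 4)/(g + 2)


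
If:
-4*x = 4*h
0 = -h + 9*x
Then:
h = 0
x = 0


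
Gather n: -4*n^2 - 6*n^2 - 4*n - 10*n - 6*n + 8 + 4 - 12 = -10*n^2 - 20*n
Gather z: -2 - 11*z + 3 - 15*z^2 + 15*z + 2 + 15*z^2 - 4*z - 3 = 0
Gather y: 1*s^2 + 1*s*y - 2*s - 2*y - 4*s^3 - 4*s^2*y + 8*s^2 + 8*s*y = -4*s^3 + 9*s^2 - 2*s + y*(-4*s^2 + 9*s - 2)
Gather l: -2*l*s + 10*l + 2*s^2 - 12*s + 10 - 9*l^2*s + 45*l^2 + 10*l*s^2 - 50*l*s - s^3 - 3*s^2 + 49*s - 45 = l^2*(45 - 9*s) + l*(10*s^2 - 52*s + 10) - s^3 - s^2 + 37*s - 35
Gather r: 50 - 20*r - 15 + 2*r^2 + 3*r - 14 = 2*r^2 - 17*r + 21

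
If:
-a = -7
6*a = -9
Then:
No Solution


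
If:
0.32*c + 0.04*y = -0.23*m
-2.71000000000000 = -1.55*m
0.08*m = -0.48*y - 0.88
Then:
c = -0.99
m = 1.75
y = -2.12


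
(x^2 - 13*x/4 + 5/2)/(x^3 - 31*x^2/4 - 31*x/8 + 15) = 2*(x - 2)/(2*x^2 - 13*x - 24)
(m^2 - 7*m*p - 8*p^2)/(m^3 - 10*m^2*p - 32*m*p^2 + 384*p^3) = (-m - p)/(-m^2 + 2*m*p + 48*p^2)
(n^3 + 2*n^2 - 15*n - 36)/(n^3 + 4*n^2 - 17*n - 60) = (n + 3)/(n + 5)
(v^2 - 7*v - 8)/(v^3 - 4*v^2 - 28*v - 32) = (v + 1)/(v^2 + 4*v + 4)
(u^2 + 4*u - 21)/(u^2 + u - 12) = (u + 7)/(u + 4)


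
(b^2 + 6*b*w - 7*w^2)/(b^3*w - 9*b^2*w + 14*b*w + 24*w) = (b^2 + 6*b*w - 7*w^2)/(w*(b^3 - 9*b^2 + 14*b + 24))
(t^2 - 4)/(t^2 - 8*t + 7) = (t^2 - 4)/(t^2 - 8*t + 7)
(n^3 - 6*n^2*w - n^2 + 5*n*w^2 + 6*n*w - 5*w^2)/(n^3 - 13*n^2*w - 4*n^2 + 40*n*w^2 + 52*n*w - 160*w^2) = (-n^2 + n*w + n - w)/(-n^2 + 8*n*w + 4*n - 32*w)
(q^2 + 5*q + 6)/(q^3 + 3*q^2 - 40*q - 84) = (q + 3)/(q^2 + q - 42)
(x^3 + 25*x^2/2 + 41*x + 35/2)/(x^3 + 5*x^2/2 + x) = (x^2 + 12*x + 35)/(x*(x + 2))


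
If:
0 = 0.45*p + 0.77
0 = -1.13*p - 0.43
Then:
No Solution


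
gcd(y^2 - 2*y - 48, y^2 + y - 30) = y + 6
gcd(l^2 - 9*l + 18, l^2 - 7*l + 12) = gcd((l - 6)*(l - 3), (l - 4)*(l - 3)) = l - 3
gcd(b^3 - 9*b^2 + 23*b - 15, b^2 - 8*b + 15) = b^2 - 8*b + 15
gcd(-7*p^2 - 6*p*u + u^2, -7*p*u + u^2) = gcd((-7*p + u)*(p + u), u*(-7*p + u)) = 7*p - u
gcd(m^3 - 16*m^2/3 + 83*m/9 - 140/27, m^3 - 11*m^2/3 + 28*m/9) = m^2 - 11*m/3 + 28/9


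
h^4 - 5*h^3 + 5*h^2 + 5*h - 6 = (h - 3)*(h - 2)*(h - 1)*(h + 1)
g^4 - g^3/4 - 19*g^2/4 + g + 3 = (g - 2)*(g - 1)*(g + 3/4)*(g + 2)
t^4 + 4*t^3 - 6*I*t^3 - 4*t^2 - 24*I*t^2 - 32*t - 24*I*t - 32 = (t + 2)^2*(t - 4*I)*(t - 2*I)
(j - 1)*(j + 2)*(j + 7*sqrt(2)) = j^3 + j^2 + 7*sqrt(2)*j^2 - 2*j + 7*sqrt(2)*j - 14*sqrt(2)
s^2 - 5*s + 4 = (s - 4)*(s - 1)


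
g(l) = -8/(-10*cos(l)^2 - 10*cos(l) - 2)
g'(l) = -8*(-20*sin(l)*cos(l) - 10*sin(l))/(-10*cos(l)^2 - 10*cos(l) - 2)^2 = 20*(2*cos(l) + 1)*sin(l)/(5*cos(l)^2 + 5*cos(l) + 1)^2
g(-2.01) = -18.01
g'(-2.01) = -54.91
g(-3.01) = 4.18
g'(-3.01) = 2.81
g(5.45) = 0.60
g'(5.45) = -0.79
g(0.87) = 0.63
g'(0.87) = 0.88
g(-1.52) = 3.16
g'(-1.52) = -13.71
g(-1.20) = 1.15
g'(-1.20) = -2.67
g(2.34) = -68.06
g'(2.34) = -1626.93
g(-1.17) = 1.08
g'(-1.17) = -2.38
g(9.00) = 6.72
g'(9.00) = -19.13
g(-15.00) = 45.88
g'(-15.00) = 888.57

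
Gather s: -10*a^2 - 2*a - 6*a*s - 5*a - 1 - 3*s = -10*a^2 - 7*a + s*(-6*a - 3) - 1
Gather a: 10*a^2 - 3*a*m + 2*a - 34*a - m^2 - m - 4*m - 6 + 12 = 10*a^2 + a*(-3*m - 32) - m^2 - 5*m + 6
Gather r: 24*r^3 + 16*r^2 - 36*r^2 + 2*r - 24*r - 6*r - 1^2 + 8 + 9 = 24*r^3 - 20*r^2 - 28*r + 16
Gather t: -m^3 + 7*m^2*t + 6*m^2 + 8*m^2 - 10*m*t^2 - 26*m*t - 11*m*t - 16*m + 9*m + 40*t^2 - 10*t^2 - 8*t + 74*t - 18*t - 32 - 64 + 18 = -m^3 + 14*m^2 - 7*m + t^2*(30 - 10*m) + t*(7*m^2 - 37*m + 48) - 78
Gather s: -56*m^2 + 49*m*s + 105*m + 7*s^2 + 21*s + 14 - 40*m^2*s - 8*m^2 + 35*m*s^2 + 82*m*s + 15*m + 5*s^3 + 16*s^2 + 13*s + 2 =-64*m^2 + 120*m + 5*s^3 + s^2*(35*m + 23) + s*(-40*m^2 + 131*m + 34) + 16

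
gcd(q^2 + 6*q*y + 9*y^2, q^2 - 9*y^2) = q + 3*y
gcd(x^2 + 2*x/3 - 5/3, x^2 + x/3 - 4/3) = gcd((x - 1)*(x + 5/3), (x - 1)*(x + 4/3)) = x - 1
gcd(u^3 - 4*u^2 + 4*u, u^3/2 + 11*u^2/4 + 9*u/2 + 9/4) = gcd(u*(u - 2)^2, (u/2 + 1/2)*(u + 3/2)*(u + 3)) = 1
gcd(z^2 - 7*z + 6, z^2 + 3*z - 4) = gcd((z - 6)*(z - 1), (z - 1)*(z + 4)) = z - 1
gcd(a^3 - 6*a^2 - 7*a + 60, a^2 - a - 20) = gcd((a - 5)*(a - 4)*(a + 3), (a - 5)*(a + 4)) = a - 5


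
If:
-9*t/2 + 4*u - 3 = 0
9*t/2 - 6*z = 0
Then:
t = 4*z/3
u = 3*z/2 + 3/4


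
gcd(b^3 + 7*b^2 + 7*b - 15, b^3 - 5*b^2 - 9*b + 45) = b + 3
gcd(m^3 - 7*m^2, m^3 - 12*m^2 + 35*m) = m^2 - 7*m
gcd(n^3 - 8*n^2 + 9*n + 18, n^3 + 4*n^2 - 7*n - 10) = n + 1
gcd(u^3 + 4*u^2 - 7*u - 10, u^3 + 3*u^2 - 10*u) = u^2 + 3*u - 10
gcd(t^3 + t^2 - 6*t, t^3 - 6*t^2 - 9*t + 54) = t + 3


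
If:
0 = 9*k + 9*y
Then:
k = -y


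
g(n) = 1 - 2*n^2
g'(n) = -4*n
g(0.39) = 0.70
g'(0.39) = -1.56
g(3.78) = -27.58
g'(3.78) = -15.12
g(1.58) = -3.99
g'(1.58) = -6.32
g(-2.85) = -15.24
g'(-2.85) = 11.40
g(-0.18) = 0.94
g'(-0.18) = 0.72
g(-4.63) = -41.87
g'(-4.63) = 18.52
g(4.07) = -32.13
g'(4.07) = -16.28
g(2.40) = -10.52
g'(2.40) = -9.60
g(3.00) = -17.00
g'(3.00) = -12.00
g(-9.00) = -161.00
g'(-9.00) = 36.00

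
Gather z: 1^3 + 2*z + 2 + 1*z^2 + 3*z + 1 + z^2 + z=2*z^2 + 6*z + 4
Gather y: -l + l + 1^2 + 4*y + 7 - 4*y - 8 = 0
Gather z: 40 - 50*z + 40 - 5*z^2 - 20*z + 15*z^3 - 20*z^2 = 15*z^3 - 25*z^2 - 70*z + 80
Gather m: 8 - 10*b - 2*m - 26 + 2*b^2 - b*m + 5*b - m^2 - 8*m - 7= 2*b^2 - 5*b - m^2 + m*(-b - 10) - 25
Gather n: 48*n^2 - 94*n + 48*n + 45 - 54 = 48*n^2 - 46*n - 9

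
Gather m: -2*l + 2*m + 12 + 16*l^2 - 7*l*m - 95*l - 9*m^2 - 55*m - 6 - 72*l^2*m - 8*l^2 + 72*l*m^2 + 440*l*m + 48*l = 8*l^2 - 49*l + m^2*(72*l - 9) + m*(-72*l^2 + 433*l - 53) + 6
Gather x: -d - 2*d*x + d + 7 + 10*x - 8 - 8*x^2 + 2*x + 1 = -8*x^2 + x*(12 - 2*d)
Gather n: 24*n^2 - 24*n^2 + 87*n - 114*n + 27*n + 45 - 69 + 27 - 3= 0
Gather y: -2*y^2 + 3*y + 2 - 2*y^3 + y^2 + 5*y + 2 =-2*y^3 - y^2 + 8*y + 4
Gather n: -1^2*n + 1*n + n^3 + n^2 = n^3 + n^2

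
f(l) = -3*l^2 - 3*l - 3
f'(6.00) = -39.00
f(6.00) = -129.00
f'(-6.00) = 33.00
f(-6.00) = -93.00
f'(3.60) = -24.60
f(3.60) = -52.68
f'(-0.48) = -0.12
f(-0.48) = -2.25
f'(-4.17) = 22.02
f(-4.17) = -42.66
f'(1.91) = -14.46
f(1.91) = -19.67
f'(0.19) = -4.14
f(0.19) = -3.68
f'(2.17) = -16.02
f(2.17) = -23.64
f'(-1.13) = 3.78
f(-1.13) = -3.44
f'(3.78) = -25.68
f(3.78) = -57.21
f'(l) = -6*l - 3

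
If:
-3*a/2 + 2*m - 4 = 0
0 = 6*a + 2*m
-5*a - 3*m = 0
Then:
No Solution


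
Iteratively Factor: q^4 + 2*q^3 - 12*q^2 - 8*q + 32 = (q + 2)*(q^3 - 12*q + 16) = (q - 2)*(q + 2)*(q^2 + 2*q - 8) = (q - 2)*(q + 2)*(q + 4)*(q - 2)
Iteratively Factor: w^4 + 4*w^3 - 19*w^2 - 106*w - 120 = (w + 3)*(w^3 + w^2 - 22*w - 40) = (w - 5)*(w + 3)*(w^2 + 6*w + 8) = (w - 5)*(w + 3)*(w + 4)*(w + 2)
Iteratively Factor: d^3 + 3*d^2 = (d)*(d^2 + 3*d) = d*(d + 3)*(d)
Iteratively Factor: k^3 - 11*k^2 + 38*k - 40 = (k - 2)*(k^2 - 9*k + 20) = (k - 5)*(k - 2)*(k - 4)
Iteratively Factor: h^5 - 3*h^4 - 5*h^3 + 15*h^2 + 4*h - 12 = (h - 3)*(h^4 - 5*h^2 + 4) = (h - 3)*(h - 2)*(h^3 + 2*h^2 - h - 2) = (h - 3)*(h - 2)*(h - 1)*(h^2 + 3*h + 2) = (h - 3)*(h - 2)*(h - 1)*(h + 1)*(h + 2)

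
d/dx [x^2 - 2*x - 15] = 2*x - 2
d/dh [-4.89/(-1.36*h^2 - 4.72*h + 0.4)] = (-13.3008*h - 23.0808)/(1.36*h^2 + 4.72*h - 0.4)^2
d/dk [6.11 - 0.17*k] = -0.170000000000000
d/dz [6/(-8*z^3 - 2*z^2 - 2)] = 6*z*(6*z + 1)/(4*z^3 + z^2 + 1)^2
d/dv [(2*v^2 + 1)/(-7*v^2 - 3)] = 2*v/(7*v^2 + 3)^2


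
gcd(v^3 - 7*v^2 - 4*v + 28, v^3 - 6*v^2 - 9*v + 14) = v^2 - 5*v - 14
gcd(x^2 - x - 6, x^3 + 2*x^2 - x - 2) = x + 2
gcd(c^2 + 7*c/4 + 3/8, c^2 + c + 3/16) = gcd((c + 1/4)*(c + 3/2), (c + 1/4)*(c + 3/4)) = c + 1/4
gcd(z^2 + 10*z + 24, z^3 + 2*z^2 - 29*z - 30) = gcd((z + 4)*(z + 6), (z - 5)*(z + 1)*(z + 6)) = z + 6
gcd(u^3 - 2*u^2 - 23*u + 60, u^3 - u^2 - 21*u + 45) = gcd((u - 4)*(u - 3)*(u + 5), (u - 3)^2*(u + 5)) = u^2 + 2*u - 15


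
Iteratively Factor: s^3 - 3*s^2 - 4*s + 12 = (s + 2)*(s^2 - 5*s + 6) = (s - 2)*(s + 2)*(s - 3)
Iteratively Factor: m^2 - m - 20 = (m + 4)*(m - 5)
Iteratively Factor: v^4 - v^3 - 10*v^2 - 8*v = (v + 1)*(v^3 - 2*v^2 - 8*v) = (v - 4)*(v + 1)*(v^2 + 2*v) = v*(v - 4)*(v + 1)*(v + 2)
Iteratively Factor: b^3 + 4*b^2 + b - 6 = (b + 2)*(b^2 + 2*b - 3) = (b + 2)*(b + 3)*(b - 1)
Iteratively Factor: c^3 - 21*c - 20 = (c - 5)*(c^2 + 5*c + 4) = (c - 5)*(c + 1)*(c + 4)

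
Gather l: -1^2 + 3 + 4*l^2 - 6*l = 4*l^2 - 6*l + 2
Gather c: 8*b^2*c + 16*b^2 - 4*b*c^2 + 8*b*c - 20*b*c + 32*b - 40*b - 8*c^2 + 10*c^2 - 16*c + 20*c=16*b^2 - 8*b + c^2*(2 - 4*b) + c*(8*b^2 - 12*b + 4)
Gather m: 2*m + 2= 2*m + 2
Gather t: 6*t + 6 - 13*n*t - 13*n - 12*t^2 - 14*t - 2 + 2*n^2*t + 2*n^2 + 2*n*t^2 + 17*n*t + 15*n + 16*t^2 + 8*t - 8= 2*n^2 + 2*n + t^2*(2*n + 4) + t*(2*n^2 + 4*n) - 4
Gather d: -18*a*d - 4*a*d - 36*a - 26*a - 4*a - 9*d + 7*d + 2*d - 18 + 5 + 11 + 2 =-22*a*d - 66*a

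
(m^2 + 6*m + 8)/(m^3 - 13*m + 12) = (m + 2)/(m^2 - 4*m + 3)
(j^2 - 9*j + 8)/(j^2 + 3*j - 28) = (j^2 - 9*j + 8)/(j^2 + 3*j - 28)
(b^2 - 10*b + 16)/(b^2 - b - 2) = (b - 8)/(b + 1)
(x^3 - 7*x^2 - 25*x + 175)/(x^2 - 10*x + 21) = (x^2 - 25)/(x - 3)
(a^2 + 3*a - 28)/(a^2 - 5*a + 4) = (a + 7)/(a - 1)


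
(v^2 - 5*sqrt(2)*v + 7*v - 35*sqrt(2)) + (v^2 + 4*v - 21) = 2*v^2 - 5*sqrt(2)*v + 11*v - 35*sqrt(2) - 21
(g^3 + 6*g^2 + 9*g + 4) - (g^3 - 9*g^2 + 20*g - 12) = 15*g^2 - 11*g + 16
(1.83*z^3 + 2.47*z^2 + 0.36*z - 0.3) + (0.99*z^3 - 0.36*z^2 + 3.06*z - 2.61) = 2.82*z^3 + 2.11*z^2 + 3.42*z - 2.91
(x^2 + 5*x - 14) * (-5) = -5*x^2 - 25*x + 70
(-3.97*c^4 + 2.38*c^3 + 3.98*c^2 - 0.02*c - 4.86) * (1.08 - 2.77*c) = 10.9969*c^5 - 10.8802*c^4 - 8.4542*c^3 + 4.3538*c^2 + 13.4406*c - 5.2488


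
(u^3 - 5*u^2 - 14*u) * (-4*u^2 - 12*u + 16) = -4*u^5 + 8*u^4 + 132*u^3 + 88*u^2 - 224*u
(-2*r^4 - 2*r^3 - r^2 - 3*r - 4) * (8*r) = -16*r^5 - 16*r^4 - 8*r^3 - 24*r^2 - 32*r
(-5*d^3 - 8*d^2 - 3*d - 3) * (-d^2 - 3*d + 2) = 5*d^5 + 23*d^4 + 17*d^3 - 4*d^2 + 3*d - 6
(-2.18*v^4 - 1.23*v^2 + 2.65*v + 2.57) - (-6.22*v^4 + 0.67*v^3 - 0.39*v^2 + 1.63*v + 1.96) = 4.04*v^4 - 0.67*v^3 - 0.84*v^2 + 1.02*v + 0.61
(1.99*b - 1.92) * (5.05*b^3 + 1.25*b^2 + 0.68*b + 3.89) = 10.0495*b^4 - 7.2085*b^3 - 1.0468*b^2 + 6.4355*b - 7.4688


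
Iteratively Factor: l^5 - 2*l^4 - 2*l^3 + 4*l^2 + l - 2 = (l - 2)*(l^4 - 2*l^2 + 1) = (l - 2)*(l + 1)*(l^3 - l^2 - l + 1) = (l - 2)*(l + 1)^2*(l^2 - 2*l + 1) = (l - 2)*(l - 1)*(l + 1)^2*(l - 1)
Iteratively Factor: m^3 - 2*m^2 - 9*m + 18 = (m + 3)*(m^2 - 5*m + 6) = (m - 3)*(m + 3)*(m - 2)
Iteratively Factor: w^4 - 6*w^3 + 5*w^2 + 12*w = (w - 3)*(w^3 - 3*w^2 - 4*w) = (w - 3)*(w + 1)*(w^2 - 4*w) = w*(w - 3)*(w + 1)*(w - 4)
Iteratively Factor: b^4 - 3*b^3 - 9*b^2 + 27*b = (b - 3)*(b^3 - 9*b) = (b - 3)^2*(b^2 + 3*b) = (b - 3)^2*(b + 3)*(b)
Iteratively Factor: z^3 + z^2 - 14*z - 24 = (z - 4)*(z^2 + 5*z + 6) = (z - 4)*(z + 2)*(z + 3)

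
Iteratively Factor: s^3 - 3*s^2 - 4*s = (s)*(s^2 - 3*s - 4) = s*(s + 1)*(s - 4)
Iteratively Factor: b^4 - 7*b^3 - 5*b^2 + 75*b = (b - 5)*(b^3 - 2*b^2 - 15*b) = (b - 5)*(b + 3)*(b^2 - 5*b) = (b - 5)^2*(b + 3)*(b)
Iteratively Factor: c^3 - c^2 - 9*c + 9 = (c + 3)*(c^2 - 4*c + 3) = (c - 3)*(c + 3)*(c - 1)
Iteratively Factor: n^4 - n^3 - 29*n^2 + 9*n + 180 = (n - 3)*(n^3 + 2*n^2 - 23*n - 60) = (n - 5)*(n - 3)*(n^2 + 7*n + 12) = (n - 5)*(n - 3)*(n + 4)*(n + 3)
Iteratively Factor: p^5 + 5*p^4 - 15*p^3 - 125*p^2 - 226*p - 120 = (p + 4)*(p^4 + p^3 - 19*p^2 - 49*p - 30) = (p - 5)*(p + 4)*(p^3 + 6*p^2 + 11*p + 6) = (p - 5)*(p + 3)*(p + 4)*(p^2 + 3*p + 2) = (p - 5)*(p + 2)*(p + 3)*(p + 4)*(p + 1)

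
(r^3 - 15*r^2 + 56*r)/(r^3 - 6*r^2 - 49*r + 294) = r*(r - 8)/(r^2 + r - 42)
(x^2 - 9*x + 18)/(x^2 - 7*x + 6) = (x - 3)/(x - 1)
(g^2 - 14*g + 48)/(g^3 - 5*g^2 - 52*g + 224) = (g - 6)/(g^2 + 3*g - 28)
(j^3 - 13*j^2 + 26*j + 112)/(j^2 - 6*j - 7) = (j^2 - 6*j - 16)/(j + 1)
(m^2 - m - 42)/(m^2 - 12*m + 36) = (m^2 - m - 42)/(m^2 - 12*m + 36)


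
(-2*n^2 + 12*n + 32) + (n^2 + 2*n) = -n^2 + 14*n + 32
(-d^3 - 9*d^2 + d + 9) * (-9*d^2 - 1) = 9*d^5 + 81*d^4 - 8*d^3 - 72*d^2 - d - 9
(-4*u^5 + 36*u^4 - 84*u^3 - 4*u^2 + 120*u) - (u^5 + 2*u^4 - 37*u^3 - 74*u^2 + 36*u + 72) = -5*u^5 + 34*u^4 - 47*u^3 + 70*u^2 + 84*u - 72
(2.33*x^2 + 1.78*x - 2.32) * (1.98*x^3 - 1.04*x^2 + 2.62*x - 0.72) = 4.6134*x^5 + 1.1012*x^4 - 0.340199999999999*x^3 + 5.3988*x^2 - 7.36*x + 1.6704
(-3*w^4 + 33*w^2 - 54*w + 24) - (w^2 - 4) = -3*w^4 + 32*w^2 - 54*w + 28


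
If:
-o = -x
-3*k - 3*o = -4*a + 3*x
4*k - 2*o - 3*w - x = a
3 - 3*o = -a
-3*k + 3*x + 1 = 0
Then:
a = 10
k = 14/3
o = 13/3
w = -13/9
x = 13/3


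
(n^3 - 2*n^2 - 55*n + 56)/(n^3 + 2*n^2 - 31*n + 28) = (n - 8)/(n - 4)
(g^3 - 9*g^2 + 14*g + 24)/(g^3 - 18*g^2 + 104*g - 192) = (g + 1)/(g - 8)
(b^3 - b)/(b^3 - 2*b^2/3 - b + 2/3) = 3*b/(3*b - 2)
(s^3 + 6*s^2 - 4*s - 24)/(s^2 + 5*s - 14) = (s^2 + 8*s + 12)/(s + 7)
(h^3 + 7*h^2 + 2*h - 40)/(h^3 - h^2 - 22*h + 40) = (h + 4)/(h - 4)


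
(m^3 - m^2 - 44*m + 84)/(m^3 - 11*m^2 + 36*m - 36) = (m + 7)/(m - 3)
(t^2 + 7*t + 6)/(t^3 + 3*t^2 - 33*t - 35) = (t + 6)/(t^2 + 2*t - 35)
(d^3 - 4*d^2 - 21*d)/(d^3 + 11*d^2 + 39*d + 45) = d*(d - 7)/(d^2 + 8*d + 15)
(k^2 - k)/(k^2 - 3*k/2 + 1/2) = 2*k/(2*k - 1)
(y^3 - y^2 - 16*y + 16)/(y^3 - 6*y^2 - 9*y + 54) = (y^3 - y^2 - 16*y + 16)/(y^3 - 6*y^2 - 9*y + 54)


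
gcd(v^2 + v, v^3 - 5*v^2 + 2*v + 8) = v + 1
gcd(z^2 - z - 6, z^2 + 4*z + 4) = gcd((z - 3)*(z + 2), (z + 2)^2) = z + 2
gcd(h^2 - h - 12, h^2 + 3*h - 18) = 1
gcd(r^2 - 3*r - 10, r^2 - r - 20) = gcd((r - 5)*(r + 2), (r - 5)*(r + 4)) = r - 5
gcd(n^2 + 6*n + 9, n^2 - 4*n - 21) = n + 3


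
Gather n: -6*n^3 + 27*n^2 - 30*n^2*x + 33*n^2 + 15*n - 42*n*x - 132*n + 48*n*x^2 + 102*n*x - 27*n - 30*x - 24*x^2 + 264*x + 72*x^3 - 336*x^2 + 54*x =-6*n^3 + n^2*(60 - 30*x) + n*(48*x^2 + 60*x - 144) + 72*x^3 - 360*x^2 + 288*x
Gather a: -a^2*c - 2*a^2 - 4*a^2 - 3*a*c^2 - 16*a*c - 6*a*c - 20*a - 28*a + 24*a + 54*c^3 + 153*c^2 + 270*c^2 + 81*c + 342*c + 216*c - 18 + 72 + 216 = a^2*(-c - 6) + a*(-3*c^2 - 22*c - 24) + 54*c^3 + 423*c^2 + 639*c + 270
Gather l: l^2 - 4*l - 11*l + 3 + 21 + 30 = l^2 - 15*l + 54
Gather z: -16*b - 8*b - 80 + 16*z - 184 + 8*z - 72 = -24*b + 24*z - 336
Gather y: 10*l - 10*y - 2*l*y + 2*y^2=10*l + 2*y^2 + y*(-2*l - 10)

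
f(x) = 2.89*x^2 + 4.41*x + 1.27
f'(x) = 5.78*x + 4.41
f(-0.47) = -0.16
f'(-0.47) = 1.69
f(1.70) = 17.12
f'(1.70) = 14.24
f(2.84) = 37.10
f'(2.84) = 20.83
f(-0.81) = -0.41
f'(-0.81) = -0.27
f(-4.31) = 35.95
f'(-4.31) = -20.50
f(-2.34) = 6.78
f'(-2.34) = -9.12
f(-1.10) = -0.08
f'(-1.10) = -1.95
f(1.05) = 9.09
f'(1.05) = 10.48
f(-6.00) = 78.85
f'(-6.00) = -30.27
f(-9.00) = 195.67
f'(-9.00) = -47.61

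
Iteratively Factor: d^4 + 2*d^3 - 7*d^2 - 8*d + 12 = (d - 2)*(d^3 + 4*d^2 + d - 6) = (d - 2)*(d + 2)*(d^2 + 2*d - 3) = (d - 2)*(d + 2)*(d + 3)*(d - 1)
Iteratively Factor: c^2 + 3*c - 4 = (c - 1)*(c + 4)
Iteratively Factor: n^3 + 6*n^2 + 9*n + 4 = (n + 4)*(n^2 + 2*n + 1) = (n + 1)*(n + 4)*(n + 1)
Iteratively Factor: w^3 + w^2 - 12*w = (w - 3)*(w^2 + 4*w) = (w - 3)*(w + 4)*(w)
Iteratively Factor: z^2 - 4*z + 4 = (z - 2)*(z - 2)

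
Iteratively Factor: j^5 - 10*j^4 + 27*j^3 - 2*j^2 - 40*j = (j + 1)*(j^4 - 11*j^3 + 38*j^2 - 40*j) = (j - 2)*(j + 1)*(j^3 - 9*j^2 + 20*j) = j*(j - 2)*(j + 1)*(j^2 - 9*j + 20) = j*(j - 4)*(j - 2)*(j + 1)*(j - 5)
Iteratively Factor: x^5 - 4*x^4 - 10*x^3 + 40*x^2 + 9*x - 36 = (x + 3)*(x^4 - 7*x^3 + 11*x^2 + 7*x - 12) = (x + 1)*(x + 3)*(x^3 - 8*x^2 + 19*x - 12) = (x - 3)*(x + 1)*(x + 3)*(x^2 - 5*x + 4) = (x - 4)*(x - 3)*(x + 1)*(x + 3)*(x - 1)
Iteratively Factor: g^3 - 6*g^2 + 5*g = (g - 1)*(g^2 - 5*g) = (g - 5)*(g - 1)*(g)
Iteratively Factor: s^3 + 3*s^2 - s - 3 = (s + 1)*(s^2 + 2*s - 3) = (s + 1)*(s + 3)*(s - 1)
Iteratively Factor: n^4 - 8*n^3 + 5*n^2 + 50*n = (n - 5)*(n^3 - 3*n^2 - 10*n) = (n - 5)^2*(n^2 + 2*n) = n*(n - 5)^2*(n + 2)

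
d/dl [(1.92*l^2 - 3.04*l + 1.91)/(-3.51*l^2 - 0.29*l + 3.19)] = (-11.2272*l^2 + 25.6578*l - 9.1437)/(12.3201*l^4 + 2.0358*l^3 - 22.3097*l^2 - 1.8502*l + 10.1761)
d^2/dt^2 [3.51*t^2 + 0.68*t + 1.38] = 7.02000000000000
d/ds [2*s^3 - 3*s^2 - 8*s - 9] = 6*s^2 - 6*s - 8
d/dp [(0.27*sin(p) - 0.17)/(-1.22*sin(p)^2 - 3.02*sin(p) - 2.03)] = (0.3294*sin(p)^2 - 0.4148*sin(p) - 1.0615)*cos(p)/(1.4884*sin(p)^4 + 7.3688*sin(p)^3 + 14.0736*sin(p)^2 + 12.2612*sin(p) + 4.1209)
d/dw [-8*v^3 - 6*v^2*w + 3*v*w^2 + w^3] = -6*v^2 + 6*v*w + 3*w^2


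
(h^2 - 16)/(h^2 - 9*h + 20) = (h + 4)/(h - 5)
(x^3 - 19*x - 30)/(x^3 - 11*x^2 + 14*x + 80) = (x + 3)/(x - 8)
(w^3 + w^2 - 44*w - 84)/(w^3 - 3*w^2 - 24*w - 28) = (w + 6)/(w + 2)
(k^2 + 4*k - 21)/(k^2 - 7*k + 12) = (k + 7)/(k - 4)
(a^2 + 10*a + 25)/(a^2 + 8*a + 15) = (a + 5)/(a + 3)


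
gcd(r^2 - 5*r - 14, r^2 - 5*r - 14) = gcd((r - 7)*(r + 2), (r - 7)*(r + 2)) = r^2 - 5*r - 14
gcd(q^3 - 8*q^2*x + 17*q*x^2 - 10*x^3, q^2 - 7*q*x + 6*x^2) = -q + x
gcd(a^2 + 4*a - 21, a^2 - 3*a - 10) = 1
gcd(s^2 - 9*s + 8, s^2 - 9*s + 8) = s^2 - 9*s + 8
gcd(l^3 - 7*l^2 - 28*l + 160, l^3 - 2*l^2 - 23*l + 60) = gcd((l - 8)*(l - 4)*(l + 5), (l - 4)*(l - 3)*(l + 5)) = l^2 + l - 20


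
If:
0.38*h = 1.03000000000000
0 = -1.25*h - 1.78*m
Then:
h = 2.71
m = -1.90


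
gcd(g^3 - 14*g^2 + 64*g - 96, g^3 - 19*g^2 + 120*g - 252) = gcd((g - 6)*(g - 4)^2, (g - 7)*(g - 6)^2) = g - 6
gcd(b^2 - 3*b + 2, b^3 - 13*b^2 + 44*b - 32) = b - 1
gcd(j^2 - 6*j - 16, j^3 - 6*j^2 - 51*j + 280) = j - 8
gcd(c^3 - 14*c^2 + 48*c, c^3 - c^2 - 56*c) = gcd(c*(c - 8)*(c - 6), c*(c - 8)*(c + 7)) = c^2 - 8*c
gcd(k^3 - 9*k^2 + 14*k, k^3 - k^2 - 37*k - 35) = k - 7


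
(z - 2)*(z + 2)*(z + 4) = z^3 + 4*z^2 - 4*z - 16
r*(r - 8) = r^2 - 8*r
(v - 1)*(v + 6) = v^2 + 5*v - 6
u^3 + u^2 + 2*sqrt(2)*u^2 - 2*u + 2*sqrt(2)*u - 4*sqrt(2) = (u - 1)*(u + 2)*(u + 2*sqrt(2))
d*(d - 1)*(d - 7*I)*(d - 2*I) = d^4 - d^3 - 9*I*d^3 - 14*d^2 + 9*I*d^2 + 14*d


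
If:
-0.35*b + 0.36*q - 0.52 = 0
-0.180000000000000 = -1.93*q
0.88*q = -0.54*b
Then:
No Solution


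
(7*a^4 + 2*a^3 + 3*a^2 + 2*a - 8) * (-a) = -7*a^5 - 2*a^4 - 3*a^3 - 2*a^2 + 8*a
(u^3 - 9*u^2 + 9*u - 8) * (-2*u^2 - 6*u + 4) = -2*u^5 + 12*u^4 + 40*u^3 - 74*u^2 + 84*u - 32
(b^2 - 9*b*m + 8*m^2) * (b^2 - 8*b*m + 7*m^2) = b^4 - 17*b^3*m + 87*b^2*m^2 - 127*b*m^3 + 56*m^4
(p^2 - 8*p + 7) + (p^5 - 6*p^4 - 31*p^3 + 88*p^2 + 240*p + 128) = p^5 - 6*p^4 - 31*p^3 + 89*p^2 + 232*p + 135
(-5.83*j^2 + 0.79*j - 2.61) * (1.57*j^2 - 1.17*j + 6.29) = -9.1531*j^4 + 8.0614*j^3 - 41.6927*j^2 + 8.0228*j - 16.4169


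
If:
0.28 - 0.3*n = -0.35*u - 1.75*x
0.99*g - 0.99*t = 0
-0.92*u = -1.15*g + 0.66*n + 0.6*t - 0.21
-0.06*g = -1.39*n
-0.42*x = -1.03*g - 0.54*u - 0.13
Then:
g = -0.25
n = -0.01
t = -0.25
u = 0.09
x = -0.18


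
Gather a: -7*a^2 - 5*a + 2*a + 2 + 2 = -7*a^2 - 3*a + 4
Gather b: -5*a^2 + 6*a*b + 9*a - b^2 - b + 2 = -5*a^2 + 9*a - b^2 + b*(6*a - 1) + 2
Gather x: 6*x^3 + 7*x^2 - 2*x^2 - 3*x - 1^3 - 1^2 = 6*x^3 + 5*x^2 - 3*x - 2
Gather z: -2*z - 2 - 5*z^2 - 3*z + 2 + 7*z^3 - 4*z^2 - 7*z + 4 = 7*z^3 - 9*z^2 - 12*z + 4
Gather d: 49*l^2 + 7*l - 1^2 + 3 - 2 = 49*l^2 + 7*l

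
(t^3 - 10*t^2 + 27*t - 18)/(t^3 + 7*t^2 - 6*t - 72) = (t^2 - 7*t + 6)/(t^2 + 10*t + 24)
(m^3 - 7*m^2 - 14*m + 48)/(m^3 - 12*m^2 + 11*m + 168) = (m - 2)/(m - 7)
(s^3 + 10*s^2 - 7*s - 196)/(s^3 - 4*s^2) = 1 + 14/s + 49/s^2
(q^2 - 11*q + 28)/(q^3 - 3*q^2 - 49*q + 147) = (q - 4)/(q^2 + 4*q - 21)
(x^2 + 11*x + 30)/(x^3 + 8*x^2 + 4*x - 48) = (x + 5)/(x^2 + 2*x - 8)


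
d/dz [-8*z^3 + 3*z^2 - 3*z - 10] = -24*z^2 + 6*z - 3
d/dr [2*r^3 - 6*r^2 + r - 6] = 6*r^2 - 12*r + 1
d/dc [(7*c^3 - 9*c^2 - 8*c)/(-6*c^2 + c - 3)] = 2*(-21*c^4 + 7*c^3 - 60*c^2 + 27*c + 12)/(36*c^4 - 12*c^3 + 37*c^2 - 6*c + 9)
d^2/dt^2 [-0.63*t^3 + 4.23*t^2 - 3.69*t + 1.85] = 8.46 - 3.78*t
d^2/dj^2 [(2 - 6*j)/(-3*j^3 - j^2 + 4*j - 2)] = 4*((3*j - 1)*(9*j^2 + 2*j - 4)^2 + (-27*j^2 - 6*j - (3*j - 1)*(9*j + 1) + 12)*(3*j^3 + j^2 - 4*j + 2))/(3*j^3 + j^2 - 4*j + 2)^3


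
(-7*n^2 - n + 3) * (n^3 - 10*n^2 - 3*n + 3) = -7*n^5 + 69*n^4 + 34*n^3 - 48*n^2 - 12*n + 9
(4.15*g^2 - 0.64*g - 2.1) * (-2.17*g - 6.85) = -9.0055*g^3 - 27.0387*g^2 + 8.941*g + 14.385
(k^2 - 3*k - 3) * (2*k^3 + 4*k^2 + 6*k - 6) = 2*k^5 - 2*k^4 - 12*k^3 - 36*k^2 + 18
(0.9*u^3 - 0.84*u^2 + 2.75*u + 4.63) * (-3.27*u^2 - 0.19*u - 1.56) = -2.943*u^5 + 2.5758*u^4 - 10.2369*u^3 - 14.3522*u^2 - 5.1697*u - 7.2228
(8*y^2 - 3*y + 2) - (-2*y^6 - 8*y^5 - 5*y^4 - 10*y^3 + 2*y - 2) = 2*y^6 + 8*y^5 + 5*y^4 + 10*y^3 + 8*y^2 - 5*y + 4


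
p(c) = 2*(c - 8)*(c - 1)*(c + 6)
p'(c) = 2*(c - 8)*(c - 1) + 2*(c - 8)*(c + 6) + 2*(c - 1)*(c + 6) = 6*c^2 - 12*c - 92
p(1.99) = -95.08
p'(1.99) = -92.12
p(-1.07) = 185.12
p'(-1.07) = -72.29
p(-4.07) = 236.21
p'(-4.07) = 56.23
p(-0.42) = 133.43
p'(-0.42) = -85.90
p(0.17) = 80.20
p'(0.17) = -93.87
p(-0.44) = 135.15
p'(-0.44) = -85.56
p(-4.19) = 229.02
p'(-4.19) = 63.62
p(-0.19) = 113.25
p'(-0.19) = -89.50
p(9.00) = 240.00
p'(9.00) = 286.00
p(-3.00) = 264.00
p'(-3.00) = -2.00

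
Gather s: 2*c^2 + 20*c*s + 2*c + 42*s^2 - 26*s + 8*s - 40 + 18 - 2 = 2*c^2 + 2*c + 42*s^2 + s*(20*c - 18) - 24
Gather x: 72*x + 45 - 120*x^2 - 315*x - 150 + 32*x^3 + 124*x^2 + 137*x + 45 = 32*x^3 + 4*x^2 - 106*x - 60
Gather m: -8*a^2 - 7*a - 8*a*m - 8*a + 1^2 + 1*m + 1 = -8*a^2 - 15*a + m*(1 - 8*a) + 2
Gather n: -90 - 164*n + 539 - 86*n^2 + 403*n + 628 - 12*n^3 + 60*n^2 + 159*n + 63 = -12*n^3 - 26*n^2 + 398*n + 1140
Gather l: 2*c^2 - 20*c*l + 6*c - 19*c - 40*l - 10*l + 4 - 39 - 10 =2*c^2 - 13*c + l*(-20*c - 50) - 45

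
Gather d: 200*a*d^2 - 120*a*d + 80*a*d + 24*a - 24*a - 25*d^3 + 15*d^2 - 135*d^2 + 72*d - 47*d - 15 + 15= -25*d^3 + d^2*(200*a - 120) + d*(25 - 40*a)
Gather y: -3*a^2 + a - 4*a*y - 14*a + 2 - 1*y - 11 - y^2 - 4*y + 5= -3*a^2 - 13*a - y^2 + y*(-4*a - 5) - 4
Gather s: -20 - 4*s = -4*s - 20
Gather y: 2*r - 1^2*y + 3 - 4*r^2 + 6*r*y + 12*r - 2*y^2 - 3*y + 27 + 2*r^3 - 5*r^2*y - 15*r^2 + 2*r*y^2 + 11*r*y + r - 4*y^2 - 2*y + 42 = 2*r^3 - 19*r^2 + 15*r + y^2*(2*r - 6) + y*(-5*r^2 + 17*r - 6) + 72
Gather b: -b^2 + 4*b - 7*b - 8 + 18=-b^2 - 3*b + 10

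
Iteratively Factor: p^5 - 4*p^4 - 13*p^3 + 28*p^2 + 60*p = (p)*(p^4 - 4*p^3 - 13*p^2 + 28*p + 60) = p*(p - 3)*(p^3 - p^2 - 16*p - 20) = p*(p - 3)*(p + 2)*(p^2 - 3*p - 10) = p*(p - 3)*(p + 2)^2*(p - 5)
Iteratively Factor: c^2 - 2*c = (c - 2)*(c)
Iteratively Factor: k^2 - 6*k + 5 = (k - 1)*(k - 5)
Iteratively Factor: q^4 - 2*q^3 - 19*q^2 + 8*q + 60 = (q + 2)*(q^3 - 4*q^2 - 11*q + 30) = (q - 5)*(q + 2)*(q^2 + q - 6) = (q - 5)*(q + 2)*(q + 3)*(q - 2)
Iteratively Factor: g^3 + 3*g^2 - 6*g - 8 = (g - 2)*(g^2 + 5*g + 4) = (g - 2)*(g + 4)*(g + 1)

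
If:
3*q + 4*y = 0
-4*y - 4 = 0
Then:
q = 4/3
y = -1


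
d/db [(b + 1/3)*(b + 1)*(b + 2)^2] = 4*b^3 + 16*b^2 + 58*b/3 + 20/3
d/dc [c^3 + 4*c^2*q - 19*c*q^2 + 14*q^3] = 3*c^2 + 8*c*q - 19*q^2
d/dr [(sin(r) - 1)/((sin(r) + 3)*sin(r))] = (-cos(r) + 2/tan(r) + 3*cos(r)/sin(r)^2)/(sin(r) + 3)^2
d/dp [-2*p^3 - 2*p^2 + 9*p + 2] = -6*p^2 - 4*p + 9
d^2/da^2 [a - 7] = 0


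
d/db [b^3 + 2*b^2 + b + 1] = 3*b^2 + 4*b + 1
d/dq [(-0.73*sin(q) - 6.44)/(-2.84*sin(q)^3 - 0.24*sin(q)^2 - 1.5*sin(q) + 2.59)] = (-6.201*sin(q) + 1.0366*sin(3*q) + 27.522*cos(2*q) - 39.0727)*cos(q)/(2.84*sin(q)^3 + 0.24*sin(q)^2 + 1.5*sin(q) - 2.59)^2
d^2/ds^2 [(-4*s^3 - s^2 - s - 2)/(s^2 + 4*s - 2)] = 6*(-23*s^3 + 28*s^2 - 26*s - 16)/(s^6 + 12*s^5 + 42*s^4 + 16*s^3 - 84*s^2 + 48*s - 8)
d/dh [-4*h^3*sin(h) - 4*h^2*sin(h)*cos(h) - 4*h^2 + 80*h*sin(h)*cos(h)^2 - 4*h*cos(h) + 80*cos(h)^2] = -4*h^3*cos(h) - 12*h^2*sin(h) - 4*h^2*cos(2*h) + 4*h*sin(h) - 4*h*sin(2*h) + 20*h*cos(h) + 60*h*cos(3*h) - 8*h + 20*sin(h) - 80*sin(2*h) + 20*sin(3*h) - 4*cos(h)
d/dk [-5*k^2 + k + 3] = 1 - 10*k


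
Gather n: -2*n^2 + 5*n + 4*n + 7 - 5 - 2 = -2*n^2 + 9*n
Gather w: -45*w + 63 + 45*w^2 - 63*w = 45*w^2 - 108*w + 63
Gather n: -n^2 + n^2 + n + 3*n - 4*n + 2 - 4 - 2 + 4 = 0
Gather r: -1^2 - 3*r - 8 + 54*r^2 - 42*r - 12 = 54*r^2 - 45*r - 21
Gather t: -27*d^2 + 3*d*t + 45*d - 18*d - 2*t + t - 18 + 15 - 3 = -27*d^2 + 27*d + t*(3*d - 1) - 6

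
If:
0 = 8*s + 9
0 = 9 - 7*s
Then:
No Solution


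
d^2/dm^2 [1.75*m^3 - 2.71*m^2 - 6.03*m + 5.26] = 10.5*m - 5.42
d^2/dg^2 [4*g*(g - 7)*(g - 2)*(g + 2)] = 48*g^2 - 168*g - 32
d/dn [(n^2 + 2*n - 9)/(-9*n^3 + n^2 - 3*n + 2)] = (9*n^4 + 36*n^3 - 248*n^2 + 22*n - 23)/(81*n^6 - 18*n^5 + 55*n^4 - 42*n^3 + 13*n^2 - 12*n + 4)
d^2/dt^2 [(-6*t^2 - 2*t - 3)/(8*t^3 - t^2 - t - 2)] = 2*(-384*t^6 - 384*t^5 - 1248*t^4 - 492*t^3 - 93*t^2 - 141*t - 17)/(512*t^9 - 192*t^8 - 168*t^7 - 337*t^6 + 117*t^5 + 87*t^4 + 83*t^3 - 18*t^2 - 12*t - 8)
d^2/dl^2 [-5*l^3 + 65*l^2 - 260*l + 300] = 130 - 30*l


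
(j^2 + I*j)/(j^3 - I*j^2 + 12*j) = (j + I)/(j^2 - I*j + 12)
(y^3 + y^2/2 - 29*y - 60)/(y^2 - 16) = (y^2 - 7*y/2 - 15)/(y - 4)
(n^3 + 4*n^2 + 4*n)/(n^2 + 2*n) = n + 2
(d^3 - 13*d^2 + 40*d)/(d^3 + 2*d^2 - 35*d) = (d - 8)/(d + 7)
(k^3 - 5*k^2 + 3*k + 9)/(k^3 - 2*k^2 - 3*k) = (k - 3)/k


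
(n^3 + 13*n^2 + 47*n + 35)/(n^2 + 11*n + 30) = (n^2 + 8*n + 7)/(n + 6)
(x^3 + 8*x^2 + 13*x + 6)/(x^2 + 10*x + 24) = (x^2 + 2*x + 1)/(x + 4)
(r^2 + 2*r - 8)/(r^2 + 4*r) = (r - 2)/r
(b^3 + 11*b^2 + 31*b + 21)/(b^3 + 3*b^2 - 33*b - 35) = (b + 3)/(b - 5)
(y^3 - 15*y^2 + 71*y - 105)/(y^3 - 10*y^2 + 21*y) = (y - 5)/y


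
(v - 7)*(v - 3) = v^2 - 10*v + 21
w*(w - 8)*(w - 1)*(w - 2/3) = w^4 - 29*w^3/3 + 14*w^2 - 16*w/3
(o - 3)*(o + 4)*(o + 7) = o^3 + 8*o^2 - 5*o - 84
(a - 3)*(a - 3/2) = a^2 - 9*a/2 + 9/2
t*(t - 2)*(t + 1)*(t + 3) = t^4 + 2*t^3 - 5*t^2 - 6*t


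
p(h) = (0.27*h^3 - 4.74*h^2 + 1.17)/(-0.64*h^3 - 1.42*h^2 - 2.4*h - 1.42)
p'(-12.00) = -0.08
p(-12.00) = -1.24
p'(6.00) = -0.10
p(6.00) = 0.54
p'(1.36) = 0.42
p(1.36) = 0.78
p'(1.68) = 0.21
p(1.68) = 0.87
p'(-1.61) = -4.59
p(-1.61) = -8.54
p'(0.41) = 1.61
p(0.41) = -0.15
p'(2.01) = 0.07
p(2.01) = 0.92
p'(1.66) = 0.22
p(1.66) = 0.87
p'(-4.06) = -0.91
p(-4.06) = -3.42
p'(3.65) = -0.12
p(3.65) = 0.81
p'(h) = (0.81*h^2 - 9.48*h)/(-0.64*h^3 - 1.42*h^2 - 2.4*h - 1.42) + (1.92*h^2 + 2.84*h + 2.4)*(0.27*h^3 - 4.74*h^2 + 1.17)/(-0.64*h^3 - 1.42*h^2 - 2.4*h - 1.42)^2 = (-1.11022302462516e-16*h^5 - 3.417*h^4 - 1.296*h^3 + 12.4722*h^2 + 16.7844*h + 2.808)/(0.4096*h^6 + 1.8176*h^5 + 5.0884*h^4 + 8.6336*h^3 + 9.7928*h^2 + 6.816*h + 2.0164)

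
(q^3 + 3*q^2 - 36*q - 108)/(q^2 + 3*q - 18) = (q^2 - 3*q - 18)/(q - 3)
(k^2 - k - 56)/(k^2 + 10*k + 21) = (k - 8)/(k + 3)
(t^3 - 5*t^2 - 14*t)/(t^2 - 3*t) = (t^2 - 5*t - 14)/(t - 3)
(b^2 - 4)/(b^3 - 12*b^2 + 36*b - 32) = (b + 2)/(b^2 - 10*b + 16)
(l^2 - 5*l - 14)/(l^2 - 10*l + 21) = (l + 2)/(l - 3)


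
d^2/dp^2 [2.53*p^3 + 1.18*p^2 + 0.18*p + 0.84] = 15.18*p + 2.36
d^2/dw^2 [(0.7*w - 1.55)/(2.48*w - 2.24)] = -11.28896/(2.48*w - 2.24)^3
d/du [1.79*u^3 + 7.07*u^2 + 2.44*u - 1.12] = 5.37*u^2 + 14.14*u + 2.44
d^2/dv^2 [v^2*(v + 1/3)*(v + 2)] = 12*v^2 + 14*v + 4/3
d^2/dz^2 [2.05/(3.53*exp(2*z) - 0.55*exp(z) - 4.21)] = ((1.1275 - 28.946*exp(z))*(-3.53*exp(2*z) + 0.55*exp(z) + 4.21) - 2.05*(7.06*exp(z) - 0.55)*(14.12*exp(z) - 1.1)*exp(z))*exp(z)/(-3.53*exp(2*z) + 0.55*exp(z) + 4.21)^3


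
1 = 1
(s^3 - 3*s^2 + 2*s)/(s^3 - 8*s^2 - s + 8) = s*(s - 2)/(s^2 - 7*s - 8)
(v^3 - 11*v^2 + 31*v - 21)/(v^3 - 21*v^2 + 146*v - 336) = (v^2 - 4*v + 3)/(v^2 - 14*v + 48)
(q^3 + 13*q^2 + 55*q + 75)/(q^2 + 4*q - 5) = (q^2 + 8*q + 15)/(q - 1)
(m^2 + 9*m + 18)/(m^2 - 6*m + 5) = (m^2 + 9*m + 18)/(m^2 - 6*m + 5)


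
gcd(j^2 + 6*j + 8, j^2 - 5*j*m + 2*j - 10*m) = j + 2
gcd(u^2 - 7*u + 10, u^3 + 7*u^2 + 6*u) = 1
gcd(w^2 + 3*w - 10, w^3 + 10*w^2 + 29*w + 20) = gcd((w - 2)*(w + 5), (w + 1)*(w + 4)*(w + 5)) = w + 5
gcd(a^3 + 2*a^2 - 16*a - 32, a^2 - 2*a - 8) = a^2 - 2*a - 8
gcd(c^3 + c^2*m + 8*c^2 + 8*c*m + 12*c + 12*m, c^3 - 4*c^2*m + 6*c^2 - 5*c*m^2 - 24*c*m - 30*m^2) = c^2 + c*m + 6*c + 6*m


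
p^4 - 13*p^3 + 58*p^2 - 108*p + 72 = (p - 6)*(p - 3)*(p - 2)^2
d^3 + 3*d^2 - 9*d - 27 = (d - 3)*(d + 3)^2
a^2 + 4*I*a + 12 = (a - 2*I)*(a + 6*I)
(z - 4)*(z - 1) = z^2 - 5*z + 4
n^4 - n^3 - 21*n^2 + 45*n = n*(n - 3)^2*(n + 5)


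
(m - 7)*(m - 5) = m^2 - 12*m + 35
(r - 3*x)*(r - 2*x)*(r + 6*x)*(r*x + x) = r^4*x + r^3*x^2 + r^3*x - 24*r^2*x^3 + r^2*x^2 + 36*r*x^4 - 24*r*x^3 + 36*x^4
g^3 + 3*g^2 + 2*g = g*(g + 1)*(g + 2)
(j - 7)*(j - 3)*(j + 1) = j^3 - 9*j^2 + 11*j + 21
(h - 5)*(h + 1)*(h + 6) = h^3 + 2*h^2 - 29*h - 30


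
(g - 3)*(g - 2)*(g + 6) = g^3 + g^2 - 24*g + 36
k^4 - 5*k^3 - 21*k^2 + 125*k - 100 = (k - 5)*(k - 4)*(k - 1)*(k + 5)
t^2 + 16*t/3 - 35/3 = (t - 5/3)*(t + 7)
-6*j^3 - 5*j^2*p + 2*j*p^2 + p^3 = (-2*j + p)*(j + p)*(3*j + p)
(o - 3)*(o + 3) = o^2 - 9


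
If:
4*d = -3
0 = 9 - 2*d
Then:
No Solution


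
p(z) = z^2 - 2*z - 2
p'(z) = 2*z - 2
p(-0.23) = -1.49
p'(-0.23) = -2.46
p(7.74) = 42.43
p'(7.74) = 13.48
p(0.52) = -2.77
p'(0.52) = -0.96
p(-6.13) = 47.84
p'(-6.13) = -14.26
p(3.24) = 2.02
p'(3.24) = 4.48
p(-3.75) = 19.56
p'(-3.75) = -9.50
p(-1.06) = 1.24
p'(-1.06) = -4.12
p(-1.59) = 3.71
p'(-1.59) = -5.18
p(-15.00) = 253.00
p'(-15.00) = -32.00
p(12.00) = 118.00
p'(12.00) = 22.00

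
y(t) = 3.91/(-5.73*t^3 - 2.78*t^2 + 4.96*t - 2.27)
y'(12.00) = 0.00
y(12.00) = -0.00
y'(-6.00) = 0.00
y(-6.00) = 0.00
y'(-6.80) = 0.00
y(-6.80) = 0.00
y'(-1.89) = 0.61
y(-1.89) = 0.23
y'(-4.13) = 0.01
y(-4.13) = 0.01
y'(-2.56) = 0.09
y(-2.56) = 0.06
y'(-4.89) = 0.00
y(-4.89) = 0.01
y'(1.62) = 0.29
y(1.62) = -0.15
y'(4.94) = 0.00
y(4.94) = -0.01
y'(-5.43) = 0.00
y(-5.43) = 0.00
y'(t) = 3.91*(17.19*t^2 + 5.56*t - 4.96)/(-5.73*t^3 - 2.78*t^2 + 4.96*t - 2.27)^2 = (67.2129*t^2 + 21.7396*t - 19.3936)/(5.73*t^3 + 2.78*t^2 - 4.96*t + 2.27)^2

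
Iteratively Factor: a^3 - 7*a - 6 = (a + 2)*(a^2 - 2*a - 3) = (a - 3)*(a + 2)*(a + 1)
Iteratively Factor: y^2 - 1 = (y + 1)*(y - 1)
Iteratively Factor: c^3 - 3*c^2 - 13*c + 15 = (c + 3)*(c^2 - 6*c + 5) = (c - 5)*(c + 3)*(c - 1)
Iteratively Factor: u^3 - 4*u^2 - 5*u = (u + 1)*(u^2 - 5*u) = (u - 5)*(u + 1)*(u)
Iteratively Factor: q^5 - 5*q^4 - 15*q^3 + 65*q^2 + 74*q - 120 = (q - 4)*(q^4 - q^3 - 19*q^2 - 11*q + 30) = (q - 5)*(q - 4)*(q^3 + 4*q^2 + q - 6) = (q - 5)*(q - 4)*(q + 3)*(q^2 + q - 2) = (q - 5)*(q - 4)*(q + 2)*(q + 3)*(q - 1)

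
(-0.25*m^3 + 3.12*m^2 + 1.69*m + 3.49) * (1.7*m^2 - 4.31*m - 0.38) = -0.425*m^5 + 6.3815*m^4 - 10.4792*m^3 - 2.5365*m^2 - 15.6841*m - 1.3262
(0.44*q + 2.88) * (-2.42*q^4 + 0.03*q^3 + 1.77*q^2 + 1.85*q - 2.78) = -1.0648*q^5 - 6.9564*q^4 + 0.8652*q^3 + 5.9116*q^2 + 4.1048*q - 8.0064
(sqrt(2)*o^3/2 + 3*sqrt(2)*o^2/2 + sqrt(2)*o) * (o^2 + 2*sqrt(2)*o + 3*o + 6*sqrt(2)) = sqrt(2)*o^5/2 + 2*o^4 + 3*sqrt(2)*o^4 + 11*sqrt(2)*o^3/2 + 12*o^3 + 3*sqrt(2)*o^2 + 22*o^2 + 12*o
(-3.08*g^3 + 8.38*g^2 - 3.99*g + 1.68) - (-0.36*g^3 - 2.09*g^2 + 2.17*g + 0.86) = -2.72*g^3 + 10.47*g^2 - 6.16*g + 0.82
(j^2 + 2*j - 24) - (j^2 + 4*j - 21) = -2*j - 3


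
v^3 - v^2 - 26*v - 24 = (v - 6)*(v + 1)*(v + 4)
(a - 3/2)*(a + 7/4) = a^2 + a/4 - 21/8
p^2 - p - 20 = (p - 5)*(p + 4)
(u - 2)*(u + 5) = u^2 + 3*u - 10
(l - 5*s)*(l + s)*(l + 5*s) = l^3 + l^2*s - 25*l*s^2 - 25*s^3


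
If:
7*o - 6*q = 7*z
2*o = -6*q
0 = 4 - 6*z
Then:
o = 14/27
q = -14/81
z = 2/3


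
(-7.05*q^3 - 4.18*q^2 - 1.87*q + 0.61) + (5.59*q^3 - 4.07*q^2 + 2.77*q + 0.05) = -1.46*q^3 - 8.25*q^2 + 0.9*q + 0.66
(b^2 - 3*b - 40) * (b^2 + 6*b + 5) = b^4 + 3*b^3 - 53*b^2 - 255*b - 200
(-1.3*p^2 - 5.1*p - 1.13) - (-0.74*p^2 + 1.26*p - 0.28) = -0.56*p^2 - 6.36*p - 0.85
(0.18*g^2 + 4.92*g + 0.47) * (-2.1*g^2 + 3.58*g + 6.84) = -0.378*g^4 - 9.6876*g^3 + 17.8578*g^2 + 35.3354*g + 3.2148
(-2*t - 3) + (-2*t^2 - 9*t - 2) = -2*t^2 - 11*t - 5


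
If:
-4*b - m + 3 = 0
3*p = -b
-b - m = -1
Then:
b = 2/3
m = 1/3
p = -2/9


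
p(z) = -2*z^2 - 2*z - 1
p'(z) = -4*z - 2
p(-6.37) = -69.41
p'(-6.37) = 23.48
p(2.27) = -15.85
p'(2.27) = -11.08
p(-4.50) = -32.50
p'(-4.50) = 16.00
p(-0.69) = -0.57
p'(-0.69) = 0.76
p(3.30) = -29.38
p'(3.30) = -15.20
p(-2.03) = -5.18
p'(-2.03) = 6.12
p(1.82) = -11.26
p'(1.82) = -9.28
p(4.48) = -50.10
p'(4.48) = -19.92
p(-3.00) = -13.00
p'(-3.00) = 10.00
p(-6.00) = -61.00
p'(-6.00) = 22.00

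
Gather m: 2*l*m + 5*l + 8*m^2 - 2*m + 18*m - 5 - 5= 5*l + 8*m^2 + m*(2*l + 16) - 10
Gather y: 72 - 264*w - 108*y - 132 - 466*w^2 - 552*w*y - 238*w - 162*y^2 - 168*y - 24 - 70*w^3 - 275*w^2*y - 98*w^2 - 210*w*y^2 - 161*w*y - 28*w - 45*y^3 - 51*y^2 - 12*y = -70*w^3 - 564*w^2 - 530*w - 45*y^3 + y^2*(-210*w - 213) + y*(-275*w^2 - 713*w - 288) - 84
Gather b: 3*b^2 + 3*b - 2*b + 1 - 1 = 3*b^2 + b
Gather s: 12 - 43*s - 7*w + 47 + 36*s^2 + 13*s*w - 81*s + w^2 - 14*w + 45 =36*s^2 + s*(13*w - 124) + w^2 - 21*w + 104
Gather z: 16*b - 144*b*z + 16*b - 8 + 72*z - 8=32*b + z*(72 - 144*b) - 16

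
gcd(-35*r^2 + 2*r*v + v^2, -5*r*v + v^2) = 5*r - v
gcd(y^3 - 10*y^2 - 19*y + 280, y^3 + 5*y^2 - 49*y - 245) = y^2 - 2*y - 35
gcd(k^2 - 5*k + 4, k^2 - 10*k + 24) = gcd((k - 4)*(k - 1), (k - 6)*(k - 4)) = k - 4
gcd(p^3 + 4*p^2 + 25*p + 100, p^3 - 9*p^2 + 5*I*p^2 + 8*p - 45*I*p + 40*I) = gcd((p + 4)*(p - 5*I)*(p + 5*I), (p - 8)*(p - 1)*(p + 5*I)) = p + 5*I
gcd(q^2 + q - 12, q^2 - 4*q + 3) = q - 3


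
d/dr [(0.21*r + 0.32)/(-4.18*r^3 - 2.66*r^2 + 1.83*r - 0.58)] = (1.7556*r^3 + 4.5714*r^2 + 1.7024*r - 0.7074)/(17.4724*r^6 + 22.2376*r^5 - 8.2232*r^4 - 4.8868*r^3 + 6.4345*r^2 - 2.1228*r + 0.3364)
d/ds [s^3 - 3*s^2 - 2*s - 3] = 3*s^2 - 6*s - 2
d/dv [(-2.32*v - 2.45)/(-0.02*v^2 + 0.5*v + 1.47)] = (0.0464*v^2 - 1.16*v - (0.04*v - 0.5)*(2.32*v + 2.45) - 3.4104)/(-0.02*v^2 + 0.5*v + 1.47)^2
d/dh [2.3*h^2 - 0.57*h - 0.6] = 4.6*h - 0.57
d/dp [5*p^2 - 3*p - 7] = 10*p - 3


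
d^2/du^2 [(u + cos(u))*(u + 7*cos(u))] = -8*u*cos(u) + 28*sin(u)^2 - 16*sin(u) - 12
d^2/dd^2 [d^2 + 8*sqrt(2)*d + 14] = 2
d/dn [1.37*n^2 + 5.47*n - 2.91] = 2.74*n + 5.47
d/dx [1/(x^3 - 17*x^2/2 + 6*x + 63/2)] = 4*(-3*x^2 + 17*x - 6)/(2*x^3 - 17*x^2 + 12*x + 63)^2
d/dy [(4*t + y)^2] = 8*t + 2*y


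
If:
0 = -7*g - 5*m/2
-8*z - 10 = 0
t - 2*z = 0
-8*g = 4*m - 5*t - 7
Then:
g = 55/32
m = -77/16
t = -5/2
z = -5/4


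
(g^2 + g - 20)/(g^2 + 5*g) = (g - 4)/g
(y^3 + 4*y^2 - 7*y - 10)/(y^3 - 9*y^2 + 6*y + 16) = (y + 5)/(y - 8)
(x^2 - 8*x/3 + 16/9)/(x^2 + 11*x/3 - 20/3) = (x - 4/3)/(x + 5)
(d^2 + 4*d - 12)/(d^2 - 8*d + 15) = (d^2 + 4*d - 12)/(d^2 - 8*d + 15)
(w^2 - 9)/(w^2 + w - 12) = (w + 3)/(w + 4)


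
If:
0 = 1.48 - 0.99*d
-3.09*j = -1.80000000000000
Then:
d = 1.49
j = 0.58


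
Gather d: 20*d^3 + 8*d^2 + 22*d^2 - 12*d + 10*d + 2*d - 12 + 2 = 20*d^3 + 30*d^2 - 10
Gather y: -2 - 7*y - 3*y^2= -3*y^2 - 7*y - 2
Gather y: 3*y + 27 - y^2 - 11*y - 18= -y^2 - 8*y + 9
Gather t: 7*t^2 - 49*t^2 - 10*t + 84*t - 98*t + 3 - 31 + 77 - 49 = -42*t^2 - 24*t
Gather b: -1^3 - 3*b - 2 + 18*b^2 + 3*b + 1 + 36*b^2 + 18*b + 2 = 54*b^2 + 18*b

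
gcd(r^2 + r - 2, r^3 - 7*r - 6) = r + 2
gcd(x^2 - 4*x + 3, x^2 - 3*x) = x - 3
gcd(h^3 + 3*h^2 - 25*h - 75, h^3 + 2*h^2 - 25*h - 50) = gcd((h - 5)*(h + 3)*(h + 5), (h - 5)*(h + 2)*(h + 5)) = h^2 - 25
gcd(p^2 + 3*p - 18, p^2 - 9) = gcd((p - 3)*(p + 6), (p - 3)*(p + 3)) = p - 3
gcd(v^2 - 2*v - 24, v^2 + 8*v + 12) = 1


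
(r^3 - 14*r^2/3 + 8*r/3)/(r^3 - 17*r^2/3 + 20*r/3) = (3*r - 2)/(3*r - 5)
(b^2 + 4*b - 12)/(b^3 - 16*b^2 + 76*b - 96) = (b + 6)/(b^2 - 14*b + 48)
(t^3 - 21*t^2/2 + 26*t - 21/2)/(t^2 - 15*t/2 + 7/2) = t - 3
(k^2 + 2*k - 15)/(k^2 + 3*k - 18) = (k + 5)/(k + 6)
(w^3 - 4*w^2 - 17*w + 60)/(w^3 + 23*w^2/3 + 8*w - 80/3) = 3*(w^2 - 8*w + 15)/(3*w^2 + 11*w - 20)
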